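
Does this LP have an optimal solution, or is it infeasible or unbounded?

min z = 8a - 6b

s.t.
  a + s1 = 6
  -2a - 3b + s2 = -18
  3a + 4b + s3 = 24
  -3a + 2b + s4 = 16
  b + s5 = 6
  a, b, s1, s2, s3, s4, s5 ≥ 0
The point (0, 6) satisfies every constraint, so the LP is feasible; the constraints give a ≤ 6 and b ≤ 6, which with a, b ≥ 0 keep the feasible region inside a bounded box. A feasible, bounded LP attains a finite optimum at a vertex.

Evaluating z = 8a - 6b at each vertex:
  (0, 6): z = -36

Bounded optimum: z* = -36 at (0, 6).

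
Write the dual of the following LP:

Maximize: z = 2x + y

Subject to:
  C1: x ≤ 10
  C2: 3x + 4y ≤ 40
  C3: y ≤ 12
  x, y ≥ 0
Minimize: z = 10y1 + 40y2 + 12y3

Subject to:
  C1: -y1 - 3y2 ≤ -2
  C2: -4y2 - y3 ≤ -1
  y1, y2, y3 ≥ 0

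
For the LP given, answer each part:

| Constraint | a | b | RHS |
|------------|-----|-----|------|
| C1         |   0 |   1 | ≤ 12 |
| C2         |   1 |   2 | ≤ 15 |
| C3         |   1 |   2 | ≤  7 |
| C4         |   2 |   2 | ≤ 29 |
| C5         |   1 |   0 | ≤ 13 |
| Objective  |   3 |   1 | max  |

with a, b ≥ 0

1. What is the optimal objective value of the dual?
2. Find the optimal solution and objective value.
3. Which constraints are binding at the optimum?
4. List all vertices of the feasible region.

1. 21 (by strong duality, equal to the primal optimum)
2. a = 7, b = 0, z = 21
3. C3, b ≥ 0
4. (0, 0), (7, 0), (0, 3.5)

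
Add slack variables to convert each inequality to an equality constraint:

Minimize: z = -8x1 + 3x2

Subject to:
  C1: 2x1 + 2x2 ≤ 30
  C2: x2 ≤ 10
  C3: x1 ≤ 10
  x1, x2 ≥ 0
min z = -8x1 + 3x2

s.t.
  2x1 + 2x2 + s1 = 30
  x2 + s2 = 10
  x1 + s3 = 10
  x1, x2, s1, s2, s3 ≥ 0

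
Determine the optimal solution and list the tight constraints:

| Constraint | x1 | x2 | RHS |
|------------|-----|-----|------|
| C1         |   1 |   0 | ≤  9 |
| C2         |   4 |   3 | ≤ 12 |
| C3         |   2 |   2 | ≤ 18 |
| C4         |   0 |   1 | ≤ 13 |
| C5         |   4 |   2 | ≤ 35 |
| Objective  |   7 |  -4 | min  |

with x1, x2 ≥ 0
Optimal: x1 = 0, x2 = 4
Binding: C2, x1 ≥ 0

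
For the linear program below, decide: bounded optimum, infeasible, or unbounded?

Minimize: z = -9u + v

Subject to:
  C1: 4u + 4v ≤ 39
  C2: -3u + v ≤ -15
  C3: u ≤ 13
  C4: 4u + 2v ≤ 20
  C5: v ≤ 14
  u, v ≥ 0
The point (5, 0) satisfies every constraint, so the LP is feasible; the constraints give u ≤ 13 and v ≤ 14, which with u, v ≥ 0 keep the feasible region inside a bounded box. A feasible, bounded LP attains a finite optimum at a vertex.

Evaluating z = -9u + v at each vertex:
  (5, 0): z = -45

Feasible with finite optimum z* = -45 at (5, 0).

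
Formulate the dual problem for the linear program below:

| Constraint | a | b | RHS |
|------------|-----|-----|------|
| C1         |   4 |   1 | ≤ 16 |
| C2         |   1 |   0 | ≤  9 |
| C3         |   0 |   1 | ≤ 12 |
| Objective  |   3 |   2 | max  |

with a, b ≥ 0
Minimize: z = 16y1 + 9y2 + 12y3

Subject to:
  C1: -4y1 - y2 ≤ -3
  C2: -y1 - y3 ≤ -2
  y1, y2, y3 ≥ 0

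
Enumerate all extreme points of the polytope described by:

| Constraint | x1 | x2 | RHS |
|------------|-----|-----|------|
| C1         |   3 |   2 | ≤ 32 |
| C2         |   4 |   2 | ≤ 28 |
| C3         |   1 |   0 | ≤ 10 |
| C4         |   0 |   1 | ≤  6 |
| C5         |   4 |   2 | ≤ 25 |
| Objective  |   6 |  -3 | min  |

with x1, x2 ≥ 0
Each vertex is the intersection of two constraint boundaries that also satisfies all remaining constraints:
  x1 = 0 and x2 = 0 → (0, 0)
  4x1 + 2x2 = 25 and x2 = 0 → (6.25, 0)
  x2 = 6 and 4x1 + 2x2 = 25 → (3.25, 6)
  x2 = 6 and x1 = 0 → (0, 6)

Vertices: (0, 0), (6.25, 0), (3.25, 6), (0, 6)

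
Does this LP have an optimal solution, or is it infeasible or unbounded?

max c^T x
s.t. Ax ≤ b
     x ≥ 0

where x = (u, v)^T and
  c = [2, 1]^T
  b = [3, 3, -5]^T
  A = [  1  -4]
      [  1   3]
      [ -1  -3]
One constraint requires u + 3v ≤ 3, while the constraint -u - 3v ≤ -5 is equivalent to u + 3v ≥ 5. Together they would need 5 ≤ u + 3v ≤ 3, which is impossible since 5 > 3. No point satisfies all constraints.

The feasible region is empty; the LP is infeasible.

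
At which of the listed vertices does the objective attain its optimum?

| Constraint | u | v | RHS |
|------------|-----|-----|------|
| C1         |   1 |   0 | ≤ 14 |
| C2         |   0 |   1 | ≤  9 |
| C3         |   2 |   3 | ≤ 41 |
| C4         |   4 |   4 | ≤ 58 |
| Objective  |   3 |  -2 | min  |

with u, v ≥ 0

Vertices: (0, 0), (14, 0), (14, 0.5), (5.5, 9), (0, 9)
(0, 9) with z = -18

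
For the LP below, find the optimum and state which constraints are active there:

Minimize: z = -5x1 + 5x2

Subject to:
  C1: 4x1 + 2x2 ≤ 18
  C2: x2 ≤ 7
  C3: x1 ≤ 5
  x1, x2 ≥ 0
Optimal: x1 = 4.5, x2 = 0
Binding: C1, x2 ≥ 0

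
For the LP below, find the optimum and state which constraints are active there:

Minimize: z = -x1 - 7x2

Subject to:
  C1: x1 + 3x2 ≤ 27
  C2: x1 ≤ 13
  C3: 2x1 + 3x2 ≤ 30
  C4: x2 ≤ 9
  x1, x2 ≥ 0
Optimal: x1 = 0, x2 = 9
Slack at optimum:
  C1: slack = 0 (binding)
  C2: slack = 13
  C3: slack = 3
  C4: slack = 0 (binding)
  x1 ≥ 0: x1 = 0 (binding)
  x2 ≥ 0: x2 = 9
Binding constraints: C1, C4, x1 ≥ 0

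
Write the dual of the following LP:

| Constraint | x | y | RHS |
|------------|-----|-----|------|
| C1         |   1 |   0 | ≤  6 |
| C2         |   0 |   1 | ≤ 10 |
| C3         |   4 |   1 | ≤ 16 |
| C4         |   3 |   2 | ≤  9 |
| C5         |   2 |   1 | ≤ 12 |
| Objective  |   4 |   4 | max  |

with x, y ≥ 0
Minimize: z = 6y1 + 10y2 + 16y3 + 9y4 + 12y5

Subject to:
  C1: -y1 - 4y3 - 3y4 - 2y5 ≤ -4
  C2: -y2 - y3 - 2y4 - y5 ≤ -4
  y1, y2, y3, y4, y5 ≥ 0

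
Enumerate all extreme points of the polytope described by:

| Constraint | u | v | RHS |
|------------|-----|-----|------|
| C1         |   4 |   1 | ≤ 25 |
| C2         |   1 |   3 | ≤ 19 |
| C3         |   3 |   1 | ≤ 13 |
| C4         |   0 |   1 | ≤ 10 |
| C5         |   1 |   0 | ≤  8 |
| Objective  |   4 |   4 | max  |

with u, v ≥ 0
Each vertex is the intersection of two constraint boundaries that also satisfies all remaining constraints:
  u = 0 and v = 0 → (0, 0)
  3u + v = 13 and v = 0 → (4.333, 0)
  u + 3v = 19 and 3u + v = 13 → (2.5, 5.5)
  u + 3v = 19 and u = 0 → (0, 6.333)

Vertices: (0, 0), (4.333, 0), (2.5, 5.5), (0, 6.333)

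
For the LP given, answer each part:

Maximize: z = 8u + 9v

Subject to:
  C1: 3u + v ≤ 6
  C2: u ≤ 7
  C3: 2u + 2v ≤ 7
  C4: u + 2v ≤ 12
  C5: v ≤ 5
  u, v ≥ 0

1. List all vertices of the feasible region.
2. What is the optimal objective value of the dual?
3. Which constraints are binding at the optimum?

1. (0, 0), (2, 0), (1.25, 2.25), (0, 3.5)
2. 31.5 (by strong duality, equal to the primal optimum)
3. C3, u ≥ 0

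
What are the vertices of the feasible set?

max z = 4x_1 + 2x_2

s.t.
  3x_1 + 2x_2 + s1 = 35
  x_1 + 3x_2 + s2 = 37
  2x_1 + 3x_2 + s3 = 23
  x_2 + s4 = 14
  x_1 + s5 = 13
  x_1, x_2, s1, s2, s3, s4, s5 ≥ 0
Each vertex is the intersection of two constraint boundaries that also satisfies all remaining constraints:
  x_1 = 0 and x_2 = 0 → (0, 0)
  2x_1 + 3x_2 = 23 and x_2 = 0 → (11.5, 0)
  2x_1 + 3x_2 = 23 and x_1 = 0 → (0, 7.667)

Vertices: (0, 0), (11.5, 0), (0, 7.667)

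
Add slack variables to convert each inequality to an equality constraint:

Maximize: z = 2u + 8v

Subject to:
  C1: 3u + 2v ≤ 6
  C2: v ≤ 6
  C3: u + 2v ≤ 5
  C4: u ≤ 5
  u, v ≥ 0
max z = 2u + 8v

s.t.
  3u + 2v + s1 = 6
  v + s2 = 6
  u + 2v + s3 = 5
  u + s4 = 5
  u, v, s1, s2, s3, s4 ≥ 0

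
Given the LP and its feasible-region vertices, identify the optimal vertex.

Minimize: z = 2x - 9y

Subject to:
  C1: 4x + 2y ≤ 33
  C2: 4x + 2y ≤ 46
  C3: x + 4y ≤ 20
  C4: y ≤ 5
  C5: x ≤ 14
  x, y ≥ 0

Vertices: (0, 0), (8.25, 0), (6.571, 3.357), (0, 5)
Evaluating z = 2x - 9y at each vertex:
  (0, 0): z = 0
  (8.25, 0): z = 16.5
  (6.571, 3.357): z = -17.07
  (0, 5): z = -45

The smallest value is z = -45, attained at (0, 5).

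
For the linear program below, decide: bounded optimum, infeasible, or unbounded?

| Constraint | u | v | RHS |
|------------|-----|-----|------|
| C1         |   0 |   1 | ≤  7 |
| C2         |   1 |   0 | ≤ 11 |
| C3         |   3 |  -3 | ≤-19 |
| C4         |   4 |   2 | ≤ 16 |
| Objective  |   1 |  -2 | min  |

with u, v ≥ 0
The point (0, 7) satisfies every constraint, so the LP is feasible; the constraints give u ≤ 11 and v ≤ 7, which with u, v ≥ 0 keep the feasible region inside a bounded box. A feasible, bounded LP attains a finite optimum at a vertex.

Bounded optimum: z* = -14 at (0, 7).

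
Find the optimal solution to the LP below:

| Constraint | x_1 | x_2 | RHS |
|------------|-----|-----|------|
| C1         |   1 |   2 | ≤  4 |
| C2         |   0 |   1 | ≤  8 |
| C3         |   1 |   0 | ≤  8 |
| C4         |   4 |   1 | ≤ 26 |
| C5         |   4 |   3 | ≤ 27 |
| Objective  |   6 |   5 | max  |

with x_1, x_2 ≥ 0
Each vertex is the intersection of two constraint boundaries that also satisfies all remaining constraints:
  x_1 = 0 and x_2 = 0 → (0, 0)
  x_1 + 2x_2 = 4 and x_2 = 0 → (4, 0)
  x_1 + 2x_2 = 4 and x_1 = 0 → (0, 2)

Evaluating z = 6x_1 + 5x_2 at each vertex:
  (0, 0): z = 0
  (4, 0): z = 24
  (0, 2): z = 10

The maximum is at (4, 0) with z = 24.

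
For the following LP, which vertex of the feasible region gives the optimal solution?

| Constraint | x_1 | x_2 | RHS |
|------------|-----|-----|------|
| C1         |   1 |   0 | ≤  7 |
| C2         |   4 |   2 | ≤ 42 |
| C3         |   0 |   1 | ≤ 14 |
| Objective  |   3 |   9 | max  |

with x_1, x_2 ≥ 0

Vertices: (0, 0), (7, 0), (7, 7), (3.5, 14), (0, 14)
(3.5, 14) with z = 136.5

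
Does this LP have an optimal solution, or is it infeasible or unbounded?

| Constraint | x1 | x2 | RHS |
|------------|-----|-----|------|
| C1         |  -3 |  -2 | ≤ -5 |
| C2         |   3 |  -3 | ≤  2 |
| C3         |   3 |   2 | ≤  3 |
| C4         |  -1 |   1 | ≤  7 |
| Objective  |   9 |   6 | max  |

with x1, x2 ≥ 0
C3 requires 3x1 + 2x2 ≤ 3, while C1 (-3x1 - 2x2 ≤ -5) is equivalent to 3x1 + 2x2 ≥ 5. Together they would need 5 ≤ 3x1 + 2x2 ≤ 3, which is impossible since 5 > 3. No point satisfies all constraints.

Infeasible: no point satisfies all constraints simultaneously.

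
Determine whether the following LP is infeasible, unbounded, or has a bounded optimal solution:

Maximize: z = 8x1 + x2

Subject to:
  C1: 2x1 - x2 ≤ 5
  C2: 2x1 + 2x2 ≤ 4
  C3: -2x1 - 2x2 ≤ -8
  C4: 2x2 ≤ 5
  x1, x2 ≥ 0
C2 requires 2x1 + 2x2 ≤ 4, while C3 (-2x1 - 2x2 ≤ -8) is equivalent to 2x1 + 2x2 ≥ 8. Together they would need 8 ≤ 2x1 + 2x2 ≤ 4, which is impossible since 8 > 4. No point satisfies all constraints.

Infeasible: no point satisfies all constraints simultaneously.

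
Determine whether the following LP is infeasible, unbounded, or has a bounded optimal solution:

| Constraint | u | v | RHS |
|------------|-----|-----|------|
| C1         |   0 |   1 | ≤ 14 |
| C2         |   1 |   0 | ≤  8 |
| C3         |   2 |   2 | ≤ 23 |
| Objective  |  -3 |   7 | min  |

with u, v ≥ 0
The point (8, 0) satisfies every constraint, so the LP is feasible; the constraints give u ≤ 8 and v ≤ 14, which with u, v ≥ 0 keep the feasible region inside a bounded box. A feasible, bounded LP attains a finite optimum at a vertex.

Evaluating z = -3u + 7v at each vertex:
  (0, 0): z = 0
  (8, 0): z = -24
  (8, 3.5): z = 0.5
  (0, 11.5): z = 80.5

Feasible with finite optimum z* = -24 at (8, 0).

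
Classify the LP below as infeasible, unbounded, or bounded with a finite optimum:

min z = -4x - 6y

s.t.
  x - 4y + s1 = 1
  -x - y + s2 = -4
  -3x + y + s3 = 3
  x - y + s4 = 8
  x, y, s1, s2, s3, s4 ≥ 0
Feasible point: (1, 3) satisfies every constraint, so the LP is feasible.
Direction d = (1, 1): for each constraint row a, a·d ≤ 0 —
  (1)(1) + (-4)(1) = -3 ≤ 0
  (-1)(1) + (-1)(1) = -2 ≤ 0
  (-3)(1) + (1)(1) = -2 ≤ 0
  (1)(1) + (-1)(1) = 0 ≤ 0
and d ≥ 0, so (1, 3) + t·d stays feasible for every t ≥ 0. Along this ray z = -4x - 6y changes by -10 per unit t, so z → −∞.

Unbounded: there is a feasible ray along which z → −∞.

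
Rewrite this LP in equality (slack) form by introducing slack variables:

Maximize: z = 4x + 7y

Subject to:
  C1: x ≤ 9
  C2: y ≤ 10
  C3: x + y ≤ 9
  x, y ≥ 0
max z = 4x + 7y

s.t.
  x + s1 = 9
  y + s2 = 10
  x + y + s3 = 9
  x, y, s1, s2, s3 ≥ 0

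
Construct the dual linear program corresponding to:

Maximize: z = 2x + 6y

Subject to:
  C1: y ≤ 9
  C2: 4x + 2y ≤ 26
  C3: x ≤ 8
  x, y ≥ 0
Minimize: z = 9y1 + 26y2 + 8y3

Subject to:
  C1: -4y2 - y3 ≤ -2
  C2: -y1 - 2y2 ≤ -6
  y1, y2, y3 ≥ 0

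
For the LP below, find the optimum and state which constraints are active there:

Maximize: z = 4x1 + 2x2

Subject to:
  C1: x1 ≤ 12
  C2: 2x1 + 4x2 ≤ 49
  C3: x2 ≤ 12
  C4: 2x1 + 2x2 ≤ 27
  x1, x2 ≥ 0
Optimal: x1 = 12, x2 = 1.5
Slack at optimum:
  C1: slack = 0 (binding)
  C2: slack = 19
  C3: slack = 10.5
  C4: slack = 0 (binding)
  x1 ≥ 0: x1 = 12
  x2 ≥ 0: x2 = 1.5
Binding constraints: C1, C4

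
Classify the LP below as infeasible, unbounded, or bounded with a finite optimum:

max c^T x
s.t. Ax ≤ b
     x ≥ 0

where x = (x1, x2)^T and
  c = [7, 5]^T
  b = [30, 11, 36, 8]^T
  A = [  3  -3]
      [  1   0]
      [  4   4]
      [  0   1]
The point (9, 0) satisfies every constraint, so the LP is feasible; the constraints give x1 ≤ 11 and x2 ≤ 8, which with x1, x2 ≥ 0 keep the feasible region inside a bounded box. A feasible, bounded LP attains a finite optimum at a vertex.

Evaluating z = 7x1 + 5x2 at each vertex:
  (0, 0): z = 0
  (9, 0): z = 63
  (1, 8): z = 47
  (0, 8): z = 40

Bounded optimum: z* = 63 at (9, 0).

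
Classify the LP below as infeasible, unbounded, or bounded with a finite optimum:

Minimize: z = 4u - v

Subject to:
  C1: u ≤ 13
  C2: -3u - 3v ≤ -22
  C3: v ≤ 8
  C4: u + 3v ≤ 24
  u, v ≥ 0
The point (0, 8) satisfies every constraint, so the LP is feasible; the constraints give u ≤ 13 and v ≤ 8, which with u, v ≥ 0 keep the feasible region inside a bounded box. A feasible, bounded LP attains a finite optimum at a vertex.

Evaluating z = 4u - v at each vertex:
  (7.333, 0): z = 29.33
  (13, 0): z = 52
  (13, 3.667): z = 48.33
  (0, 8): z = -8
  (0, 7.333): z = -7.333

The LP has an optimal solution: (0, 8) with z = -8.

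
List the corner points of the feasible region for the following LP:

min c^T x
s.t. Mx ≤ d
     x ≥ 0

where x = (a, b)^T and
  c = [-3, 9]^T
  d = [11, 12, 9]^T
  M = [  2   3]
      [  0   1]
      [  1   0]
Each vertex is the intersection of two constraint boundaries that also satisfies all remaining constraints:
  a = 0 and b = 0 → (0, 0)
  2a + 3b = 11 and b = 0 → (5.5, 0)
  2a + 3b = 11 and a = 0 → (0, 3.667)

Vertices: (0, 0), (5.5, 0), (0, 3.667)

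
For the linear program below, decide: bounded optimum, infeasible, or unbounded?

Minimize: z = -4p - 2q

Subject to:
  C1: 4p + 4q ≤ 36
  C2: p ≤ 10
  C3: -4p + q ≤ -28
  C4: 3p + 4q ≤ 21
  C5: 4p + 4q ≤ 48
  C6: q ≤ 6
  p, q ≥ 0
The point (7, 0) satisfies every constraint, so the LP is feasible; the constraints give p ≤ 10 and q ≤ 6, which with p, q ≥ 0 keep the feasible region inside a bounded box. A feasible, bounded LP attains a finite optimum at a vertex.

The LP has an optimal solution: (7, 0) with z = -28.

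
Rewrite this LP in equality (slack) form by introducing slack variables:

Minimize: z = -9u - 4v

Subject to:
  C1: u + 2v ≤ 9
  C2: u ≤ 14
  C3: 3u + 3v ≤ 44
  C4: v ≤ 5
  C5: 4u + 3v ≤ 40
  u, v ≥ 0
min z = -9u - 4v

s.t.
  u + 2v + s1 = 9
  u + s2 = 14
  3u + 3v + s3 = 44
  v + s4 = 5
  4u + 3v + s5 = 40
  u, v, s1, s2, s3, s4, s5 ≥ 0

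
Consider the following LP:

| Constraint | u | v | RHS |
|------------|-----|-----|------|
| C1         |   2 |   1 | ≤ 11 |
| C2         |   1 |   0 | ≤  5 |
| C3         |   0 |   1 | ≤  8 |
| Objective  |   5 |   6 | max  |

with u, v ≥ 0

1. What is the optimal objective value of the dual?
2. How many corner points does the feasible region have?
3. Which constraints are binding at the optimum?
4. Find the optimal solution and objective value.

1. 55.5 (by strong duality, equal to the primal optimum)
2. 5
3. C1, C3
4. u = 1.5, v = 8, z = 55.5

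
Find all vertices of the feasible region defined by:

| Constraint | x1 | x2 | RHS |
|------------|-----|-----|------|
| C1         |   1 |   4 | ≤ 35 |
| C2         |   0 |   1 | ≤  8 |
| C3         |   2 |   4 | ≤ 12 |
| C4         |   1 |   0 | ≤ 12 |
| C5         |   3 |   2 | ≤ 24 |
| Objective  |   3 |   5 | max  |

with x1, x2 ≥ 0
Each vertex is the intersection of two constraint boundaries that also satisfies all remaining constraints:
  x1 = 0 and x2 = 0 → (0, 0)
  2x1 + 4x2 = 12 and x2 = 0 → (6, 0)
  2x1 + 4x2 = 12 and x1 = 0 → (0, 3)

Vertices: (0, 0), (6, 0), (0, 3)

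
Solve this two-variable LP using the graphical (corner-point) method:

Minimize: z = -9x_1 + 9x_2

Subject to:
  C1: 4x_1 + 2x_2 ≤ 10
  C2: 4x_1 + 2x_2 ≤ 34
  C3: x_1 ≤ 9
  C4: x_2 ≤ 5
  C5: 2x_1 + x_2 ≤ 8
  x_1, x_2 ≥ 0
Each vertex is the intersection of two constraint boundaries that also satisfies all remaining constraints:
  x_1 = 0 and x_2 = 0 → (0, 0)
  4x_1 + 2x_2 = 10 and x_2 = 0 → (2.5, 0)
  4x_1 + 2x_2 = 10 and x_2 = 5 → (0, 5)

Evaluating z = -9x_1 + 9x_2 at each vertex:
  (0, 0): z = 0
  (2.5, 0): z = -22.5
  (0, 5): z = 45

The minimum is at (2.5, 0) with z = -22.5.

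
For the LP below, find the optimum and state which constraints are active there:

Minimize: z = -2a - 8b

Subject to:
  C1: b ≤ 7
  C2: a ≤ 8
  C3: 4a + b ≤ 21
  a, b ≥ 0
Optimal: a = 3.5, b = 7
Binding: C1, C3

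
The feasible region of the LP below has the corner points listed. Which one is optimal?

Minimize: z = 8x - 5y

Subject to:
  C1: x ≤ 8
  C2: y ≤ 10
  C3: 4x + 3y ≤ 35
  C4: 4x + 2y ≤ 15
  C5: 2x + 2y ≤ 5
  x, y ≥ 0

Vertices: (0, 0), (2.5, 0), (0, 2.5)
(0, 2.5) with z = -12.5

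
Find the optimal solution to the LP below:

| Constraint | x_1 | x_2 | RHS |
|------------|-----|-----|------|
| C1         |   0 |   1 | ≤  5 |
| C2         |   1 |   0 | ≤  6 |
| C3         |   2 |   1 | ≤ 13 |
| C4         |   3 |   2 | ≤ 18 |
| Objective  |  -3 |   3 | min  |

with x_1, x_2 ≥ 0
Each vertex is the intersection of two constraint boundaries that also satisfies all remaining constraints:
  x_1 = 0 and x_2 = 0 → (0, 0)
  x_1 = 6 and 3x_1 + 2x_2 = 18 → (6, 0)
  x_2 = 5 and 3x_1 + 2x_2 = 18 → (2.667, 5)
  x_2 = 5 and x_1 = 0 → (0, 5)

Evaluating z = -3x_1 + 3x_2 at each vertex:
  (0, 0): z = 0
  (6, 0): z = -18
  (2.667, 5): z = 7
  (0, 5): z = 15

The minimum is at (6, 0) with z = -18.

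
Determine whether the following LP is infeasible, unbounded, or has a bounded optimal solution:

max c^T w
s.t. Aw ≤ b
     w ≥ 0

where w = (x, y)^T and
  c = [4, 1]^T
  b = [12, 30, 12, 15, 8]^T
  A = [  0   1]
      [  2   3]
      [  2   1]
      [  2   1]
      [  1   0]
The point (6, 0) satisfies every constraint, so the LP is feasible; the constraints give x ≤ 8 and y ≤ 12, which with x, y ≥ 0 keep the feasible region inside a bounded box. A feasible, bounded LP attains a finite optimum at a vertex.

Bounded optimum: z* = 24 at (6, 0).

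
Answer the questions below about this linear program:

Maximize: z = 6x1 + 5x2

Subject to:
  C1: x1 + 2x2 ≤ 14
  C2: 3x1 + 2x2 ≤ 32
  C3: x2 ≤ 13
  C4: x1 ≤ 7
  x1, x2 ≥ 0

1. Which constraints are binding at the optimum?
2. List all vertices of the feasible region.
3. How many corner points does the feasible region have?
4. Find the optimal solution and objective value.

1. C1, C4
2. (0, 0), (7, 0), (7, 3.5), (0, 7)
3. 4
4. x1 = 7, x2 = 3.5, z = 59.5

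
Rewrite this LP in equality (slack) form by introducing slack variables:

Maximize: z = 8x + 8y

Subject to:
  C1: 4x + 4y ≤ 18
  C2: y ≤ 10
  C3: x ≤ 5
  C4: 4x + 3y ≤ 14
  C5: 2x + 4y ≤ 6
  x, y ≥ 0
max z = 8x + 8y

s.t.
  4x + 4y + s1 = 18
  y + s2 = 10
  x + s3 = 5
  4x + 3y + s4 = 14
  2x + 4y + s5 = 6
  x, y, s1, s2, s3, s4, s5 ≥ 0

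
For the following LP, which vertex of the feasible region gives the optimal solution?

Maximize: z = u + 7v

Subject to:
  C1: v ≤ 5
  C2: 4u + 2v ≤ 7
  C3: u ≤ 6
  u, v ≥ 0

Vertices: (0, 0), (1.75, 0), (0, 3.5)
(0, 3.5) with z = 24.5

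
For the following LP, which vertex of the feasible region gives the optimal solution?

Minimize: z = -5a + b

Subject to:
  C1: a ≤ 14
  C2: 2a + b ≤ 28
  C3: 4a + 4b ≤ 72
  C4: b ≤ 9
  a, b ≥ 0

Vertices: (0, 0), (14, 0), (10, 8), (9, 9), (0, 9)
Evaluating z = -5a + b at each vertex:
  (0, 0): z = 0
  (14, 0): z = -70
  (10, 8): z = -42
  (9, 9): z = -36
  (0, 9): z = 9

The smallest value is z = -70, attained at (14, 0).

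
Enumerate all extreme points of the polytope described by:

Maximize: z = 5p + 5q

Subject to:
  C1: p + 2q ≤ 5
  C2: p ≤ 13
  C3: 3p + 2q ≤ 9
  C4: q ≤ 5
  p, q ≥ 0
Each vertex is the intersection of two constraint boundaries that also satisfies all remaining constraints:
  p = 0 and q = 0 → (0, 0)
  3p + 2q = 9 and q = 0 → (3, 0)
  p + 2q = 5 and 3p + 2q = 9 → (2, 1.5)
  p + 2q = 5 and p = 0 → (0, 2.5)

Vertices: (0, 0), (3, 0), (2, 1.5), (0, 2.5)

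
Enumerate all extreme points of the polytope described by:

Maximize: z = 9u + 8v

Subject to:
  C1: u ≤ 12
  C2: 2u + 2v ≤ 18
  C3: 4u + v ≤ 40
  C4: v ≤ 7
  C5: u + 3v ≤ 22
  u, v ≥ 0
Each vertex is the intersection of two constraint boundaries that also satisfies all remaining constraints:
  u = 0 and v = 0 → (0, 0)
  2u + 2v = 18 and v = 0 → (9, 0)
  2u + 2v = 18 and u + 3v = 22 → (2.5, 6.5)
  v = 7 and u + 3v = 22 → (1, 7)
  v = 7 and u = 0 → (0, 7)

Vertices: (0, 0), (9, 0), (2.5, 6.5), (1, 7), (0, 7)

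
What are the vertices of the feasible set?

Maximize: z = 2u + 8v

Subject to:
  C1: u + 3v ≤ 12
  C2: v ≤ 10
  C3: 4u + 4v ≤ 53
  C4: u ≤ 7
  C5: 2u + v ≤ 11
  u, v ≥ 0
Each vertex is the intersection of two constraint boundaries that also satisfies all remaining constraints:
  u = 0 and v = 0 → (0, 0)
  2u + v = 11 and v = 0 → (5.5, 0)
  u + 3v = 12 and 2u + v = 11 → (4.2, 2.6)
  u + 3v = 12 and u = 0 → (0, 4)

Vertices: (0, 0), (5.5, 0), (4.2, 2.6), (0, 4)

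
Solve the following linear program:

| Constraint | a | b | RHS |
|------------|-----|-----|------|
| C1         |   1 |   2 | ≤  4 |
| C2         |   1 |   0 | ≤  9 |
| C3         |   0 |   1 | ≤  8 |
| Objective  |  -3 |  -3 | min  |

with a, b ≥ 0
Each vertex is the intersection of two constraint boundaries that also satisfies all remaining constraints:
  a = 0 and b = 0 → (0, 0)
  a + 2b = 4 and b = 0 → (4, 0)
  a + 2b = 4 and a = 0 → (0, 2)

Evaluating z = -3a - 3b at each vertex:
  (0, 0): z = 0
  (4, 0): z = -12
  (0, 2): z = -6

The minimum is at (4, 0) with z = -12.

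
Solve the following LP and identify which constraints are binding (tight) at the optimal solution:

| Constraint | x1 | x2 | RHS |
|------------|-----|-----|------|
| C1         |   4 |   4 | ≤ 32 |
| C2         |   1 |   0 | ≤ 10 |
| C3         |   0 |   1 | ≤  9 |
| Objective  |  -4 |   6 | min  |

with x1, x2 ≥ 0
Optimal: x1 = 8, x2 = 0
Slack at optimum:
  C1: slack = 0 (binding)
  C2: slack = 2
  C3: slack = 9
  x1 ≥ 0: x1 = 8
  x2 ≥ 0: x2 = 0 (binding)
Binding constraints: C1, x2 ≥ 0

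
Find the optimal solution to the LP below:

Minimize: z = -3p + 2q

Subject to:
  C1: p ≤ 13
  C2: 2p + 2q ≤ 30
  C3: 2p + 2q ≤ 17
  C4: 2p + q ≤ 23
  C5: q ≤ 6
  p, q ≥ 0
Each vertex is the intersection of two constraint boundaries that also satisfies all remaining constraints:
  p = 0 and q = 0 → (0, 0)
  2p + 2q = 17 and q = 0 → (8.5, 0)
  2p + 2q = 17 and q = 6 → (2.5, 6)
  q = 6 and p = 0 → (0, 6)

Evaluating z = -3p + 2q at each vertex:
  (0, 0): z = 0
  (8.5, 0): z = -25.5
  (2.5, 6): z = 4.5
  (0, 6): z = 12

The minimum is at (8.5, 0) with z = -25.5.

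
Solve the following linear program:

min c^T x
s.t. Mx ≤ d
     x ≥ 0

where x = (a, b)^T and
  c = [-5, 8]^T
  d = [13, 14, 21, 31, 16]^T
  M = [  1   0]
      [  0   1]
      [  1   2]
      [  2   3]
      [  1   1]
a = 13, b = 0, z = -65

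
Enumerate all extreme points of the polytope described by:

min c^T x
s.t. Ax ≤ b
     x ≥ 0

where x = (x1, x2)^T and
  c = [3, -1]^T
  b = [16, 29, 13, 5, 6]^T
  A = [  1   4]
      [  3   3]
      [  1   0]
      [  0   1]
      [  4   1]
Each vertex is the intersection of two constraint boundaries that also satisfies all remaining constraints:
  x1 = 0 and x2 = 0 → (0, 0)
  4x1 + x2 = 6 and x2 = 0 → (1.5, 0)
  x1 + 4x2 = 16 and 4x1 + x2 = 6 → (0.5333, 3.867)
  x1 + 4x2 = 16 and x1 = 0 → (0, 4)

Vertices: (0, 0), (1.5, 0), (0.5333, 3.867), (0, 4)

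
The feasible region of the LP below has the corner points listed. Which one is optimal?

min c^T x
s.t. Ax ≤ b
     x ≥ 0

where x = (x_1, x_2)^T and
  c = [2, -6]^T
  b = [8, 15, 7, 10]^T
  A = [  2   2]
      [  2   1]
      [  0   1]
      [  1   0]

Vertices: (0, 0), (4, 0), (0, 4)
(0, 4) with z = -24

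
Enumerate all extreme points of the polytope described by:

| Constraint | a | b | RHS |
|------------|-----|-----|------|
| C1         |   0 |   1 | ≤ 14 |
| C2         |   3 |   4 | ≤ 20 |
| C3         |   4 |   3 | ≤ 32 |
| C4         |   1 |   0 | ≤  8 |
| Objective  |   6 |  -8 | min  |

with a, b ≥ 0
Each vertex is the intersection of two constraint boundaries that also satisfies all remaining constraints:
  a = 0 and b = 0 → (0, 0)
  3a + 4b = 20 and b = 0 → (6.667, 0)
  3a + 4b = 20 and a = 0 → (0, 5)

Vertices: (0, 0), (6.667, 0), (0, 5)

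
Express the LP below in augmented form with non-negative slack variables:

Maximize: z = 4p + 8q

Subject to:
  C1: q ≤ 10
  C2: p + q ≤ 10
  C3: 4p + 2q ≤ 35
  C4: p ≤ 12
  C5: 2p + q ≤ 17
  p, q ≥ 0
max z = 4p + 8q

s.t.
  q + s1 = 10
  p + q + s2 = 10
  4p + 2q + s3 = 35
  p + s4 = 12
  2p + q + s5 = 17
  p, q, s1, s2, s3, s4, s5 ≥ 0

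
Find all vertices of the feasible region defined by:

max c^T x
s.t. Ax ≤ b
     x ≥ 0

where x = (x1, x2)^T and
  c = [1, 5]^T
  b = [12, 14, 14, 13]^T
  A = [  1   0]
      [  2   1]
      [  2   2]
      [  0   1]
Each vertex is the intersection of two constraint boundaries that also satisfies all remaining constraints:
  x1 = 0 and x2 = 0 → (0, 0)
  2x1 + x2 = 14 and 2x1 + 2x2 = 14 → (7, 0)
  2x1 + 2x2 = 14 and x1 = 0 → (0, 7)

Vertices: (0, 0), (7, 0), (0, 7)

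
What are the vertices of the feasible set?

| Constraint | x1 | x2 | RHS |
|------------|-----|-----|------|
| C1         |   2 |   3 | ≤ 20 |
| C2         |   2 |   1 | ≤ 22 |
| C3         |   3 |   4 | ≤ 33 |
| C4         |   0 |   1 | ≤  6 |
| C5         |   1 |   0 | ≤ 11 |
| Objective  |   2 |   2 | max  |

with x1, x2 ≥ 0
Each vertex is the intersection of two constraint boundaries that also satisfies all remaining constraints:
  x1 = 0 and x2 = 0 → (0, 0)
  2x1 + 3x2 = 20 and x2 = 0 → (10, 0)
  2x1 + 3x2 = 20 and x2 = 6 → (1, 6)
  x2 = 6 and x1 = 0 → (0, 6)

Vertices: (0, 0), (10, 0), (1, 6), (0, 6)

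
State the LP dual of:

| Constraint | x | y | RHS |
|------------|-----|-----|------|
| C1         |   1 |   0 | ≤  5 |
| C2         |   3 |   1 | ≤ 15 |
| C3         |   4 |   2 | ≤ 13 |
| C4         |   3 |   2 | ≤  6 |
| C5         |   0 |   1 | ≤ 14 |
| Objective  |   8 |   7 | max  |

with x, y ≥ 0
Minimize: z = 5y1 + 15y2 + 13y3 + 6y4 + 14y5

Subject to:
  C1: -y1 - 3y2 - 4y3 - 3y4 ≤ -8
  C2: -y2 - 2y3 - 2y4 - y5 ≤ -7
  y1, y2, y3, y4, y5 ≥ 0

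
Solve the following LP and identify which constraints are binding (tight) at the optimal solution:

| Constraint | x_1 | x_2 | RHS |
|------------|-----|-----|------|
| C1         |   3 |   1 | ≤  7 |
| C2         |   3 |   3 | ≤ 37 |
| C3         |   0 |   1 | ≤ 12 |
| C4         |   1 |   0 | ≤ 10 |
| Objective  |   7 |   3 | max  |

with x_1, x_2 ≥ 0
Optimal: x_1 = 0, x_2 = 7
Slack at optimum:
  C1: slack = 0 (binding)
  C2: slack = 16
  C3: slack = 5
  C4: slack = 10
  x_1 ≥ 0: x_1 = 0 (binding)
  x_2 ≥ 0: x_2 = 7
Binding constraints: C1, x_1 ≥ 0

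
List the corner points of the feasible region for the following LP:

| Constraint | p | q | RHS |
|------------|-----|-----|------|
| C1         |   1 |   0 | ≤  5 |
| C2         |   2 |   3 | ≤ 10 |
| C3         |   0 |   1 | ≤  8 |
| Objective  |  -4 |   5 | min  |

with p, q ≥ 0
Each vertex is the intersection of two constraint boundaries that also satisfies all remaining constraints:
  p = 0 and q = 0 → (0, 0)
  p = 5 and 2p + 3q = 10 → (5, 0)
  2p + 3q = 10 and p = 0 → (0, 3.333)

Vertices: (0, 0), (5, 0), (0, 3.333)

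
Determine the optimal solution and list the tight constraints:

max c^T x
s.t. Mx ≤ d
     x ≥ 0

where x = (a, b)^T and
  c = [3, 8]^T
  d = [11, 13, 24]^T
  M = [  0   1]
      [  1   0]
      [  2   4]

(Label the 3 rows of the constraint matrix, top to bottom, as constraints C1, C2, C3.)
Optimal: a = 0, b = 6
Binding: C3, a ≥ 0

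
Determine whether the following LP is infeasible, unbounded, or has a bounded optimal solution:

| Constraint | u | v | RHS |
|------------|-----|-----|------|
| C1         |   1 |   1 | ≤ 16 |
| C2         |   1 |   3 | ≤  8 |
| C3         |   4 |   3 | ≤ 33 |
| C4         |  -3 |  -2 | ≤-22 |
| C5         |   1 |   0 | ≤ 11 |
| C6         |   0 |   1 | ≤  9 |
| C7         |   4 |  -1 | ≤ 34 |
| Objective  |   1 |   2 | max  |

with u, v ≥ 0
The point (8, 0) satisfies every constraint, so the LP is feasible; the constraints give u ≤ 11 and v ≤ 9, which with u, v ≥ 0 keep the feasible region inside a bounded box. A feasible, bounded LP attains a finite optimum at a vertex.

Evaluating z = u + 2v at each vertex:
  (7.333, 0): z = 7.333
  (8, 0): z = 8
  (7.143, 0.2857): z = 7.714

Feasible with finite optimum z* = 8 at (8, 0).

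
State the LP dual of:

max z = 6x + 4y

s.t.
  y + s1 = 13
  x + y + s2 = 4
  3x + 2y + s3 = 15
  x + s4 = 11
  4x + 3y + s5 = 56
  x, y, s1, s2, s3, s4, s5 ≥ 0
Minimize: z = 13y1 + 4y2 + 15y3 + 11y4 + 56y5

Subject to:
  C1: -y2 - 3y3 - y4 - 4y5 ≤ -6
  C2: -y1 - y2 - 2y3 - 3y5 ≤ -4
  y1, y2, y3, y4, y5 ≥ 0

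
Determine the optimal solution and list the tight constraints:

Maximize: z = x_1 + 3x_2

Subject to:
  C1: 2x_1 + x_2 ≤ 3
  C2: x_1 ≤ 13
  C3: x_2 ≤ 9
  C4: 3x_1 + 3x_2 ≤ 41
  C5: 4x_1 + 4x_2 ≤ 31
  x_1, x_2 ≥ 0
Optimal: x_1 = 0, x_2 = 3
Slack at optimum:
  C1: slack = 0 (binding)
  C2: slack = 13
  C3: slack = 6
  C4: slack = 32
  C5: slack = 19
  x_1 ≥ 0: x_1 = 0 (binding)
  x_2 ≥ 0: x_2 = 3
Binding constraints: C1, x_1 ≥ 0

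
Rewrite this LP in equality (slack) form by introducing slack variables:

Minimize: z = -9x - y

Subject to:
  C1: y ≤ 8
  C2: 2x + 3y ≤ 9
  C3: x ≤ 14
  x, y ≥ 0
min z = -9x - y

s.t.
  y + s1 = 8
  2x + 3y + s2 = 9
  x + s3 = 14
  x, y, s1, s2, s3 ≥ 0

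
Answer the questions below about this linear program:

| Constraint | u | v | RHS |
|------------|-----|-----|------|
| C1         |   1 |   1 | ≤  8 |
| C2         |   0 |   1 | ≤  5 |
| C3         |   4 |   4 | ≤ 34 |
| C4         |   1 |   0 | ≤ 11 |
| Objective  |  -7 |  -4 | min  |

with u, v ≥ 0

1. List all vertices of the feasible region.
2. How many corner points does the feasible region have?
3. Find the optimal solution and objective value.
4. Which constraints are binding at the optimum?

1. (0, 0), (8, 0), (3, 5), (0, 5)
2. 4
3. u = 8, v = 0, z = -56
4. C1, v ≥ 0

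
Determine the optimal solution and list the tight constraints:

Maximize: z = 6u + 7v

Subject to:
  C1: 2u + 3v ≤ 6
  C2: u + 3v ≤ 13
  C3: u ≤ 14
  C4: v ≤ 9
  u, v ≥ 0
Optimal: u = 3, v = 0
Slack at optimum:
  C1: slack = 0 (binding)
  C2: slack = 10
  C3: slack = 11
  C4: slack = 9
  u ≥ 0: u = 3
  v ≥ 0: v = 0 (binding)
Binding constraints: C1, v ≥ 0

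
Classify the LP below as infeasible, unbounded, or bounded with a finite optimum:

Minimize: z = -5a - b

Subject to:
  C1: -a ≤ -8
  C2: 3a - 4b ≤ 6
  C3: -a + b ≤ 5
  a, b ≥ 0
Feasible point: (8, 5) satisfies every constraint, so the LP is feasible.
Direction d = (1, 1): for each constraint row a, a·d ≤ 0 —
  (-1)(1) + (0)(1) = -1 ≤ 0
  (3)(1) + (-4)(1) = -1 ≤ 0
  (-1)(1) + (1)(1) = 0 ≤ 0
and d ≥ 0, so (8, 5) + t·d stays feasible for every t ≥ 0. Along this ray z = -5a - b changes by -6 per unit t, so z → −∞.

Unbounded — the objective can decrease without bound over the feasible region.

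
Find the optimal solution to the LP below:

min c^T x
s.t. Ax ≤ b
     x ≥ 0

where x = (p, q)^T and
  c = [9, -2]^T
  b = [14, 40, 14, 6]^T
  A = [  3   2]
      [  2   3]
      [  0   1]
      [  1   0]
p = 0, q = 7, z = -14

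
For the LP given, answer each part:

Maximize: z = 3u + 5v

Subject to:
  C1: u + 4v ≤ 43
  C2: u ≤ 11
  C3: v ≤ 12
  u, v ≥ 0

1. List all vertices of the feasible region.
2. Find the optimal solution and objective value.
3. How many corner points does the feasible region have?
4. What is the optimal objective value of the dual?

1. (0, 0), (11, 0), (11, 8), (0, 10.75)
2. u = 11, v = 8, z = 73
3. 4
4. 73 (by strong duality, equal to the primal optimum)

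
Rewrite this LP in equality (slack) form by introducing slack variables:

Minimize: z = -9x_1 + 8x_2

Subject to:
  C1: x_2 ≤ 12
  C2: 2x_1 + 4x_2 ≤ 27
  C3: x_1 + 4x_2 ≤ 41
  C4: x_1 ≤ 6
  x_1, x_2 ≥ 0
min z = -9x_1 + 8x_2

s.t.
  x_2 + s1 = 12
  2x_1 + 4x_2 + s2 = 27
  x_1 + 4x_2 + s3 = 41
  x_1 + s4 = 6
  x_1, x_2, s1, s2, s3, s4 ≥ 0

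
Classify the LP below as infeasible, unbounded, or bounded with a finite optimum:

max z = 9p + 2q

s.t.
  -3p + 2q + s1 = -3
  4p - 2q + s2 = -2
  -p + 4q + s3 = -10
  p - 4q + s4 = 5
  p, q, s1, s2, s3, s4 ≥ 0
The row p - 4q + s4 = 5 with s4 ≥ 0 requires p - 4q ≤ 5, while the row -p + 4q + s3 = -10 with s3 ≥ 0 is equivalent to p - 4q ≥ 10. Together they would need 10 ≤ p - 4q ≤ 5, which is impossible since 10 > 5. No point satisfies all constraints.

Infeasible: no point satisfies all constraints simultaneously.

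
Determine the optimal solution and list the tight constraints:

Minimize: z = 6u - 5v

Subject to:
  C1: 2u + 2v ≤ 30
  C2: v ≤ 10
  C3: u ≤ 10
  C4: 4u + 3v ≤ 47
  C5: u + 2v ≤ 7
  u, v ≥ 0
Optimal: u = 0, v = 3.5
Binding: C5, u ≥ 0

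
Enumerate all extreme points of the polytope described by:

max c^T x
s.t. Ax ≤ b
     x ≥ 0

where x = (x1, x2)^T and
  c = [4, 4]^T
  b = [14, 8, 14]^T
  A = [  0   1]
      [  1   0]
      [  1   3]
Each vertex is the intersection of two constraint boundaries that also satisfies all remaining constraints:
  x1 = 0 and x2 = 0 → (0, 0)
  x1 = 8 and x2 = 0 → (8, 0)
  x1 = 8 and x1 + 3x2 = 14 → (8, 2)
  x1 + 3x2 = 14 and x1 = 0 → (0, 4.667)

Vertices: (0, 0), (8, 0), (8, 2), (0, 4.667)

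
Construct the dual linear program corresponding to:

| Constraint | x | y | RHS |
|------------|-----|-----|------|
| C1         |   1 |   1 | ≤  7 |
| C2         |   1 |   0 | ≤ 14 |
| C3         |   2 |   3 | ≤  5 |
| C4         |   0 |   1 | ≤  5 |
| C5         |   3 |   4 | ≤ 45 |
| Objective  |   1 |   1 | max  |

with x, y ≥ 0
Minimize: z = 7y1 + 14y2 + 5y3 + 5y4 + 45y5

Subject to:
  C1: -y1 - y2 - 2y3 - 3y5 ≤ -1
  C2: -y1 - 3y3 - y4 - 4y5 ≤ -1
  y1, y2, y3, y4, y5 ≥ 0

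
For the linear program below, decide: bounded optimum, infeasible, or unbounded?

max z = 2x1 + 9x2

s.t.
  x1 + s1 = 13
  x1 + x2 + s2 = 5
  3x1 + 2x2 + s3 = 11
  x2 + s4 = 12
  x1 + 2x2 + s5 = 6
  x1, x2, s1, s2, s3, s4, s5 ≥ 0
The point (0, 3) satisfies every constraint, so the LP is feasible; the constraints give x1 ≤ 13 and x2 ≤ 12, which with x1, x2 ≥ 0 keep the feasible region inside a bounded box. A feasible, bounded LP attains a finite optimum at a vertex.

Evaluating z = 2x1 + 9x2 at each vertex:
  (0, 0): z = 0
  (3.667, 0): z = 7.333
  (2.5, 1.75): z = 20.75
  (0, 3): z = 27

The LP has an optimal solution: (0, 3) with z = 27.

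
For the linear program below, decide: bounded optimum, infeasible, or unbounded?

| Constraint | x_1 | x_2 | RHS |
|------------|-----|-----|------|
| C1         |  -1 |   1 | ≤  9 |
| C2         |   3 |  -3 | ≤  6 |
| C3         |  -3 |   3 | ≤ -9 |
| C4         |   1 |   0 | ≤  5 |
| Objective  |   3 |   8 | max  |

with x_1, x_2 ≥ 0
C2 requires 3x_1 - 3x_2 ≤ 6, while C3 (-3x_1 + 3x_2 ≤ -9) is equivalent to 3x_1 - 3x_2 ≥ 9. Together they would need 9 ≤ 3x_1 - 3x_2 ≤ 6, which is impossible since 9 > 6. No point satisfies all constraints.

The feasible region is empty; the LP is infeasible.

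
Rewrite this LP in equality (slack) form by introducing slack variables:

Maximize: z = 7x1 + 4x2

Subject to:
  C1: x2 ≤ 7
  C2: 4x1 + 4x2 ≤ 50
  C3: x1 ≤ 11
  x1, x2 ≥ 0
max z = 7x1 + 4x2

s.t.
  x2 + s1 = 7
  4x1 + 4x2 + s2 = 50
  x1 + s3 = 11
  x1, x2, s1, s2, s3 ≥ 0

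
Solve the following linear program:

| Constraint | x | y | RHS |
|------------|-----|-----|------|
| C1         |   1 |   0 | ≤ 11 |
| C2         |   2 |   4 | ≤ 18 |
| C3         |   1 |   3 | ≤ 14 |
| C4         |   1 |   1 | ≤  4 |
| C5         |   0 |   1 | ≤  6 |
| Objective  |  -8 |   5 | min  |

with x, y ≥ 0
x = 4, y = 0, z = -32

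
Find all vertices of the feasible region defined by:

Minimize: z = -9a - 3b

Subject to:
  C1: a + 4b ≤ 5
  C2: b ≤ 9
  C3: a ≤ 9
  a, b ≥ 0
Each vertex is the intersection of two constraint boundaries that also satisfies all remaining constraints:
  a = 0 and b = 0 → (0, 0)
  a + 4b = 5 and b = 0 → (5, 0)
  a + 4b = 5 and a = 0 → (0, 1.25)

Vertices: (0, 0), (5, 0), (0, 1.25)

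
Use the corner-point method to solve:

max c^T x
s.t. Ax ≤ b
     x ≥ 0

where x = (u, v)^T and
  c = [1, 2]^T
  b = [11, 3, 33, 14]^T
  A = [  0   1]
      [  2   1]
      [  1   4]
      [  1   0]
Each vertex is the intersection of two constraint boundaries that also satisfies all remaining constraints:
  u = 0 and v = 0 → (0, 0)
  2u + v = 3 and v = 0 → (1.5, 0)
  2u + v = 3 and u = 0 → (0, 3)

Evaluating z = u + 2v at each vertex:
  (0, 0): z = 0
  (1.5, 0): z = 1.5
  (0, 3): z = 6

The maximum is at (0, 3) with z = 6.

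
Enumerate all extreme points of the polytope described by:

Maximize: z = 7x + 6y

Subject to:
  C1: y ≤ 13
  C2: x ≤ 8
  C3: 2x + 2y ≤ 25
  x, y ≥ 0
Each vertex is the intersection of two constraint boundaries that also satisfies all remaining constraints:
  x = 0 and y = 0 → (0, 0)
  x = 8 and y = 0 → (8, 0)
  x = 8 and 2x + 2y = 25 → (8, 4.5)
  2x + 2y = 25 and x = 0 → (0, 12.5)

Vertices: (0, 0), (8, 0), (8, 4.5), (0, 12.5)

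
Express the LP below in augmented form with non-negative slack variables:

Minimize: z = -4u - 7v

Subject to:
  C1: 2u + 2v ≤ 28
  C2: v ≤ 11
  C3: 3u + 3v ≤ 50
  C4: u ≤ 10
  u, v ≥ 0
min z = -4u - 7v

s.t.
  2u + 2v + s1 = 28
  v + s2 = 11
  3u + 3v + s3 = 50
  u + s4 = 10
  u, v, s1, s2, s3, s4 ≥ 0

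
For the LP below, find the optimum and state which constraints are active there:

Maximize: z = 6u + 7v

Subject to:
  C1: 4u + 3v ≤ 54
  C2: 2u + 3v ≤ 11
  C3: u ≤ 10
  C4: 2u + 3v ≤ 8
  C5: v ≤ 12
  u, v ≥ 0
Optimal: u = 4, v = 0
Slack at optimum:
  C1: slack = 38
  C2: slack = 3
  C3: slack = 6
  C4: slack = 0 (binding)
  C5: slack = 12
  u ≥ 0: u = 4
  v ≥ 0: v = 0 (binding)
Binding constraints: C4, v ≥ 0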